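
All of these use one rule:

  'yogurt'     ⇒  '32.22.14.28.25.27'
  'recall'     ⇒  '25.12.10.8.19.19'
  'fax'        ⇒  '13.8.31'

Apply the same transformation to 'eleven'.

y is letter #25 and maps to 32: an offset of 7. The number is (letter's place in the alphabet, a=1) + 7.
Applying it to eleven: e=5→12, l=12→19, e=5→12, v=22→29, e=5→12, n=14→21.

12.19.12.29.12.21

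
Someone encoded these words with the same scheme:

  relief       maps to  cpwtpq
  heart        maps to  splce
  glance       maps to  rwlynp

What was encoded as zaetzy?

Compare letters: r→c is +11, e→p is +11, l→w is +11 — a constant shift. Every letter moves 11 places later in the alphabet, wrapping around z→a.
Decoding zaetzy: z−11=o, a−11=p, e−11=t, t−11=i, z−11=o, y−11=n.

option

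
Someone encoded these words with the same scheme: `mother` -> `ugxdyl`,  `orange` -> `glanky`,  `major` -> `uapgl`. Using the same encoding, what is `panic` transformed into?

zanwm

m(12)→u(20) and o(14)→g(6) fit y≡19x+0 (mod 26); the inverse of 19 mod 26 is 11. This is an affine cipher: with a=0,…,z=25, each position x becomes (19x+0) mod 26.
For panic: p(15)→19·15+0≡25=z; a(0)→19·0+0≡0=a; n(13)→19·13+0≡13=n; i(8)→19·8+0≡22=w; c(2)→19·2+0≡12=m (all mod 26).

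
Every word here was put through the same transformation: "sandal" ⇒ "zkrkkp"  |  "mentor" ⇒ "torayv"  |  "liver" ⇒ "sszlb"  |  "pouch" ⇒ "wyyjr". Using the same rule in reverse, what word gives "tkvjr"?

Shifts by position in sandal: pos 0: s→z (+7), pos 1: a→k (+10), pos 2: n→r (+4), pos 3: d→k (+7), pos 4: a→k (+10), pos 5: l→p (+4) — repeating every 3. A repeating key of period 3 is used — shifts +7, +10, +4 over and over.
Undoing it on tkvjr: t−7=m, k−10=a, v−4=r, j−7=c, r−10=h.

march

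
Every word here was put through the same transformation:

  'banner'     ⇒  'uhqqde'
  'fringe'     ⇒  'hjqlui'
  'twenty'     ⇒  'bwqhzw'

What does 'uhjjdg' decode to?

The output letters match the input read backwards, each shifted +3: banner reversed is rennab. Read the word backwards and shift each letter +3.
Reversing it on uhjjdg: shift back: u−3=r, h−3=e, j−3=g, j−3=g, d−3=a, g−3=d → reggad; then reverse → dagger.

dagger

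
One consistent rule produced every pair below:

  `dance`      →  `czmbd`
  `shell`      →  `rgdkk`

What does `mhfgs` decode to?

Each letter is shifted forward by 25 in the alphabet (a Caesar shift of +25).
Reversing it on mhfgs: m−25=n, h−25=i, f−25=g, g−25=h, s−25=t.

night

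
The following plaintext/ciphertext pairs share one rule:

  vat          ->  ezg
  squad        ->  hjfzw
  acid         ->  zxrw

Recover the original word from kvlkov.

This is the alphabet-reversal cipher (Atbash): a becomes z, b becomes y, etc.
Undoing it on kvlkov: k↔p, v↔e, l↔o, k↔p, o↔l, v↔e.

people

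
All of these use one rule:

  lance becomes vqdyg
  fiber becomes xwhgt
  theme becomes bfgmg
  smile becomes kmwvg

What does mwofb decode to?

might

l(11)→v(21) and a(0)→q(16) fit y≡17x+16 (mod 26); the inverse of 17 mod 26 is 23. Treating letters as 0–25, the rule is x ↦ 17x + 16 (mod 26).
Reversing it on mwofb: m(12)→23·(12−16)≡12=m; w(22)→23·(22−16)≡8=i; o(14)→23·(14−16)≡6=g; f(5)→23·(5−16)≡7=h; b(1)→23·(1−16)≡19=t (all mod 26).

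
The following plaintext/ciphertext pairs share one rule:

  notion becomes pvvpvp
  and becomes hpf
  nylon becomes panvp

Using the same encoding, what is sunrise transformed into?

ubptpul

The shift depends on letter class: consonant n→p is +2, but vowel o→v is +7. Two shifts are in play — +7 for a/e/i/o/u, +2 for every other letter.
For sunrise: s(cons)+2=u, u(vowel)+7=b, n(cons)+2=p, r(cons)+2=t, i(vowel)+7=p, s(cons)+2=u, e(vowel)+7=l.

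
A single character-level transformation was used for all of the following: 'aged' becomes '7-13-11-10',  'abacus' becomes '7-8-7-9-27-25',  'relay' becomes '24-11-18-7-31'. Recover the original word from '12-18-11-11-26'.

a is letter #1 and maps to 7: an offset of 6. Each letter is replaced by its alphabet position (a=1..z=26) + 6.
Decoding 12-18-11-11-26: 12→(12−6)÷1=6=f, 18→(18−6)÷1=12=l, 11→(11−6)÷1=5=e, 11→(11−6)÷1=5=e, 26→(26−6)÷1=20=t.

fleet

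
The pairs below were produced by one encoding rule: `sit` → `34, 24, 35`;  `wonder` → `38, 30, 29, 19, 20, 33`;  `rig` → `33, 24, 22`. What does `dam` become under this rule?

19, 16, 28

s is letter #19 and maps to 34: an offset of 15. Letters become their 1-based position plus 15 (so a→16, b→17, …).
Applying it to dam: d=4→19, a=1→16, m=13→28.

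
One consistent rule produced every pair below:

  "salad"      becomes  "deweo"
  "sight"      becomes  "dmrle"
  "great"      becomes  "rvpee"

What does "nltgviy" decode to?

chicken

The shifts repeat in a cycle of length 2: positions 0,1,… shift by +11, +4, then the pattern repeats.
Reversing it on nltgviy: n−11=c, l−4=h, t−11=i, g−4=c, v−11=k, i−4=e, y−11=n.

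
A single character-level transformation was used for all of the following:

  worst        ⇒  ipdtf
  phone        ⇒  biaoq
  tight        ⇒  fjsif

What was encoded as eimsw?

A repeating key of period 2 is used — shifts +12, +1 over and over.
Reversing it on eimsw: e−12=s, i−1=h, m−12=a, s−1=r, w−12=k.

shark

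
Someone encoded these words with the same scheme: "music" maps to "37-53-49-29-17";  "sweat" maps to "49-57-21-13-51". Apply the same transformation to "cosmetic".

17-41-49-37-21-51-29-17

m(#13)→37 and u(#21)→53: differences scale by 2, so n = 2·pos + 11. With a=1..z=26, the number is 2·pos + 11.
On cosmetic: c=3→17, o=15→41, s=19→49, m=13→37, e=5→21, t=20→51, i=9→29, c=3→17.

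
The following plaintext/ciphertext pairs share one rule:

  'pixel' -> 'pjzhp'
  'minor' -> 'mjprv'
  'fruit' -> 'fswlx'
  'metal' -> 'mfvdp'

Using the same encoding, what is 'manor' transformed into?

mbprv

Each letter shifts forward by its position index (0, 1, 2, …) — the shift grows by one for each successive letter.
Applying it to manor: m+0=m, a+1=b, n+2=p, o+3=r, r+4=v.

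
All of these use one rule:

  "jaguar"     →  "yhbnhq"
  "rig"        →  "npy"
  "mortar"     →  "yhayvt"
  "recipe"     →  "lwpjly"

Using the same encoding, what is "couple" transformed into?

The output letters match the input read backwards, each shifted +7: jaguar reversed is raugaj. Two steps: reverse the string, then apply a Caesar shift of +7.
On couple: reverse → elpuoc; then shift: e+7=l, l+7=s, p+7=w, u+7=b, o+7=v, c+7=j.

lswbvj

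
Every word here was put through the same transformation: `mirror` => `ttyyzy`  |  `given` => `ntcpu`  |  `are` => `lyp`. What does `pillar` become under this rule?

The shift depends on letter class: consonant m→t is +7, but vowel i→t is +11. Two shifts are in play — +11 for a/e/i/o/u, +7 for every other letter.
Applying it to pillar: p(cons)+7=w, i(vowel)+11=t, l(cons)+7=s, l(cons)+7=s, a(vowel)+11=l, r(cons)+7=y.

wtssly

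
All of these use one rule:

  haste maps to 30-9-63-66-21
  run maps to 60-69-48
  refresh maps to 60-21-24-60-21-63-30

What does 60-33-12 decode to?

rib

h(#8)→30 and a(#1)→9: differences scale by 3, so n = 3·pos + 6. With a=1..z=26, the number is 3·pos + 6.
Reversing it on 60-33-12: 60→(60−6)÷3=18=r, 33→(33−6)÷3=9=i, 12→(12−6)÷3=2=b.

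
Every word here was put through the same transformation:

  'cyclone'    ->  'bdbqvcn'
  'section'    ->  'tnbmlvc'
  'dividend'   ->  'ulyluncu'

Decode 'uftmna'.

c(2)→b(1) and y(24)→d(3) fit y≡19x+15 (mod 26); the inverse of 19 mod 26 is 11. This is an affine cipher: with a=0,…,z=25, each position x becomes (19x+15) mod 26.
Reversing it on uftmna: u(20)→11·(20−15)≡3=d; f(5)→11·(5−15)≡20=u; t(19)→11·(19−15)≡18=s; m(12)→11·(12−15)≡19=t; n(13)→11·(13−15)≡4=e; a(0)→11·(0−15)≡17=r (all mod 26).

duster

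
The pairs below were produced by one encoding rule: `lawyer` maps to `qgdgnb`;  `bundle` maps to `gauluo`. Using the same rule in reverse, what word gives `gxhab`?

In lawyer: l→q is +5, a→g is +6, w→d is +7, y→g is +8 — the shift increases by 1 each position. Each letter shifts forward by (position + 5), i.e. 5, 6, 7, … — the shift grows by one for each successive letter.
Undoing it on gxhab: g−5=b, x−6=r, h−7=a, a−8=s, b−9=s.

brass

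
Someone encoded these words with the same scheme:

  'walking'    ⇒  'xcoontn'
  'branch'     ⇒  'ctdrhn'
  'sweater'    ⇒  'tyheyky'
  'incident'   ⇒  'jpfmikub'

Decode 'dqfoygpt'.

cocktail

In walking: w→x is +1, a→c is +2, l→o is +3, k→o is +4 — the shift increases by 1 each position. Each letter shifts forward by (position + 1), i.e. 1, 2, 3, … — the shift grows by one for each successive letter.
Undoing it on dqfoygpt: d−1=c, q−2=o, f−3=c, o−4=k, y−5=t, g−6=a, p−7=i, t−8=l.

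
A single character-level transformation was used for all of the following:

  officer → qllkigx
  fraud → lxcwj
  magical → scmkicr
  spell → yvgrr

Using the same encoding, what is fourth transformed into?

The shift depends on letter class: consonant f→l is +6, but vowel o→q is +2. The rule splits by letter class: vowels +2, consonants +6.
On fourth: f(cons)+6=l, o(vowel)+2=q, u(vowel)+2=w, r(cons)+6=x, t(cons)+6=z, h(cons)+6=n.

lqwxzn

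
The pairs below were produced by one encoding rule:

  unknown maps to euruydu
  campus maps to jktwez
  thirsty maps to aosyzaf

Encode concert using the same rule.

The shift depends on letter class: consonant n→u is +7, but vowel u→e is +10. Vowels shift forward by 10 and consonants shift forward by 7.
Applying it to concert: c(cons)+7=j, o(vowel)+10=y, n(cons)+7=u, c(cons)+7=j, e(vowel)+10=o, r(cons)+7=y, t(cons)+7=a.

jyujoya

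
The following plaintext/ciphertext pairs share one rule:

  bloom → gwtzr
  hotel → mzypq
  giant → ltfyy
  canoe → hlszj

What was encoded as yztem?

tooth

Shifts by position in bloom: pos 0: b→g (+5), pos 1: l→w (+11), pos 2: o→t (+5), pos 3: o→z (+11) — repeating every 2. The shifts repeat in a cycle of length 2: positions 0,1,… shift by +5, +11, then the pattern repeats.
Reversing it on yztem: y−5=t, z−11=o, t−5=o, e−11=t, m−5=h.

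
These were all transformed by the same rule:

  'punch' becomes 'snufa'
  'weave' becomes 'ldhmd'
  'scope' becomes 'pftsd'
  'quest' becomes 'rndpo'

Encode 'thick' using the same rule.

p(15)→s(18) and u(20)→n(13) fit y≡25x+7 (mod 26); the inverse of 25 mod 26 is 25. This is an affine cipher: with a=0,…,z=25, each position x becomes (25x+7) mod 26.
On thick: t(19)→25·19+7≡14=o; h(7)→25·7+7≡0=a; i(8)→25·8+7≡25=z; c(2)→25·2+7≡5=f; k(10)→25·10+7≡23=x (all mod 26).

oazfx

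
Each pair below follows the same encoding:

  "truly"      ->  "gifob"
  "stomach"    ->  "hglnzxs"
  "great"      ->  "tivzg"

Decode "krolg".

Each pair mirrors across the alphabet (t↔g, r↔i, u↔f): positions sum to 25. This is the alphabet-reversal cipher (Atbash): a becomes z, b becomes y, etc.
Decoding krolg: k↔p, r↔i, o↔l, l↔o, g↔t.

pilot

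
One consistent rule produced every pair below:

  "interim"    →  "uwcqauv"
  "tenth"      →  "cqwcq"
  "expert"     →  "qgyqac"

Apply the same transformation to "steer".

The shift depends on letter class: consonant n→w is +9, but vowel i→u is +12. Vowels shift forward by 12 and consonants shift forward by 9.
For steer: s(cons)+9=b, t(cons)+9=c, e(vowel)+12=q, e(vowel)+12=q, r(cons)+9=a.

bcqqa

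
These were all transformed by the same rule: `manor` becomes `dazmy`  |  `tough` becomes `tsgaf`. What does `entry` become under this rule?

The output letters match the input read backwards, each shifted +12: manor reversed is ronam. Two steps: reverse the string, then apply a Caesar shift of +12.
For entry: reverse → yrtne; then shift: y+12=k, r+12=d, t+12=f, n+12=z, e+12=q.

kdfzq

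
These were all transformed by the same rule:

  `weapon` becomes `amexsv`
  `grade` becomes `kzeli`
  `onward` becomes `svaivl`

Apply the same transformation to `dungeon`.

Shifts by position in weapon: pos 0: w→a (+4), pos 1: e→m (+8), pos 2: a→e (+4), pos 3: p→x (+8) — repeating every 2. It's a Vigenère-style cipher with numeric key [4,8]: position i shifts by key[i mod 2].
On dungeon: d+4=h, u+8=c, n+4=r, g+8=o, e+4=i, o+8=w, n+4=r.

hcroiwr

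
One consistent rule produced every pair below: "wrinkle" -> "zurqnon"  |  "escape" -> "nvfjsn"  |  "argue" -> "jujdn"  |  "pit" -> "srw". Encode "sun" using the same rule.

vdq

The shift depends on letter class: consonant w→z is +3, but vowel i→r is +9. Two shifts are in play — +9 for a/e/i/o/u, +3 for every other letter.
For sun: s(cons)+3=v, u(vowel)+9=d, n(cons)+3=q.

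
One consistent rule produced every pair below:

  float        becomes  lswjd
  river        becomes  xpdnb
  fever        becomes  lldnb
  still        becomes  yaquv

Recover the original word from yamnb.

steer

In float: f→l is +6, l→s is +7, o→w is +8, a→j is +9 — the shift increases by 1 each position. The shift increases by 1 at each position, starting from +6: 6, 7, 8, ….
Undoing it on yamnb: y−6=s, a−7=t, m−8=e, n−9=e, b−10=r.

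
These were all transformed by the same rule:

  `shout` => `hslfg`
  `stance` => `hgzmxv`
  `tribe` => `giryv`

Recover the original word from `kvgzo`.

petal

Each pair mirrors across the alphabet (s↔h, h↔s, o↔l): positions sum to 25. Letters are reflected about the middle of the alphabet (position → 25−position): Atbash.
Decoding kvgzo: k↔p, v↔e, g↔t, z↔a, o↔l.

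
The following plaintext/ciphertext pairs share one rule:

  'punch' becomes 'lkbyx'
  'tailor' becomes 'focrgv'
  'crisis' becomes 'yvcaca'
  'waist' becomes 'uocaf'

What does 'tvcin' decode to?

brief

p(15)→l(11) and u(20)→k(10) fit y≡5x+14 (mod 26); the inverse of 5 mod 26 is 21. Each letter's alphabet position (a=0..z=25) is mapped through 5·x+14 mod 26 — an affine cipher.
Undoing it on tvcin: t(19)→21·(19−14)≡1=b; v(21)→21·(21−14)≡17=r; c(2)→21·(2−14)≡8=i; i(8)→21·(8−14)≡4=e; n(13)→21·(13−14)≡5=f (all mod 26).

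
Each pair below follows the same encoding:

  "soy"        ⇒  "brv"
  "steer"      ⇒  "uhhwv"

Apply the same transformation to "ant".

wqd

The word is reversed, then every letter is shifted forward by 3.
For ant: reverse → tna; then shift: t+3=w, n+3=q, a+3=d.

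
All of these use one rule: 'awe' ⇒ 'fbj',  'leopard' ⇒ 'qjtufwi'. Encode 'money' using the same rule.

rtsjd

This is a Caesar cipher with shift 5.
On money: m+5=r, o+5=t, n+5=s, e+5=j, y+5=d.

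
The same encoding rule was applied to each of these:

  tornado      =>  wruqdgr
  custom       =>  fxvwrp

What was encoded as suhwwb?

pretty

Compare letters: t→w is +3, o→r is +3, r→u is +3 — a constant shift. Each letter is shifted forward by 3 in the alphabet (a Caesar shift of +3).
Decoding suhwwb: s−3=p, u−3=r, h−3=e, w−3=t, w−3=t, b−3=y.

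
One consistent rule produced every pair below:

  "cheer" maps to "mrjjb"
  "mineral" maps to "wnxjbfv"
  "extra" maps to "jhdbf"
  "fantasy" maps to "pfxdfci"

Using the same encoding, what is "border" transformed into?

The shift depends on letter class: consonant c→m is +10, but vowel e→j is +5. Two shifts are in play — +5 for a/e/i/o/u, +10 for every other letter.
Applying it to border: b(cons)+10=l, o(vowel)+5=t, r(cons)+10=b, d(cons)+10=n, e(vowel)+5=j, r(cons)+10=b.

ltbnjb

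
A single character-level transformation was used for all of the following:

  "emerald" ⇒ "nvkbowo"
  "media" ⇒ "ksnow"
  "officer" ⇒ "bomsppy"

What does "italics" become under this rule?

The word is reversed, then every letter is shifted forward by 10.
On italics: reverse → scilati; then shift: s+10=c, c+10=m, i+10=s, l+10=v, a+10=k, t+10=d, i+10=s.

cmsvkds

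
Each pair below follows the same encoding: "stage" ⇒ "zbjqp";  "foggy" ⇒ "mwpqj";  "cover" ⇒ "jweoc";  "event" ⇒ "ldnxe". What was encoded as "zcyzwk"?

The shift increases by 1 at each position, starting from +7: 7, 8, 9, ….
Undoing it on zcyzwk: z−7=s, c−8=u, y−9=p, z−10=p, w−11=l, k−12=y.

supply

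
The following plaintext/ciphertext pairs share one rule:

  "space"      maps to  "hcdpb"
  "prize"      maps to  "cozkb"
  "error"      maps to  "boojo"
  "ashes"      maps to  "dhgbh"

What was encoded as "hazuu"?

s(18)→h(7) and p(15)→c(2) fit y≡19x+3 (mod 26); the inverse of 19 mod 26 is 11. Treating letters as 0–25, the rule is x ↦ 19x + 3 (mod 26).
Reversing it on hazuu: h(7)→11·(7−3)≡18=s; a(0)→11·(0−3)≡19=t; z(25)→11·(25−3)≡8=i; u(20)→11·(20−3)≡5=f; u(20)→11·(20−3)≡5=f (all mod 26).

stiff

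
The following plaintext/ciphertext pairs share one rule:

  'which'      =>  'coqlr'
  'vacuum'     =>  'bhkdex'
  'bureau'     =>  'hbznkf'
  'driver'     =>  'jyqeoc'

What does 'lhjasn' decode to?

fabric

In which: w→c is +6, h→o is +7, i→q is +8, c→l is +9 — the shift increases by 1 each position. Letter i (0-indexed) is shifted by i+6, so successive shifts are 6, 7, 8, ….
Decoding lhjasn: l−6=f, h−7=a, j−8=b, a−9=r, s−10=i, n−11=c.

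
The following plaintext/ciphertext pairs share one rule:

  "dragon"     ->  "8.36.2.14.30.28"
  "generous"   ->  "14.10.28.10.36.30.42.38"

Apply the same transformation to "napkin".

28.2.32.22.18.28

Each letter becomes 2×(its alphabet position, a=1..z=26).
For napkin: n=14→28, a=1→2, p=16→32, k=11→22, i=9→18, n=14→28.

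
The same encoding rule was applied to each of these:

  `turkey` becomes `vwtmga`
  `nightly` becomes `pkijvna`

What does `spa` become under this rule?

Compare letters: t→v is +2, u→w is +2, r→t is +2 — a constant shift. Every letter moves 2 places later in the alphabet, wrapping around z→a.
Applying it to spa: s+2=u, p+2=r, a+2=c.

urc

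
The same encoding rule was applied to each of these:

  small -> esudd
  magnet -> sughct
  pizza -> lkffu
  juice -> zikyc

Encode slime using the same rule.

Each letter's alphabet position (a=0..z=25) is mapped through 15·x+20 mod 26 — an affine cipher.
Applying it to slime: s(18)→15·18+20≡4=e; l(11)→15·11+20≡3=d; i(8)→15·8+20≡10=k; m(12)→15·12+20≡18=s; e(4)→15·4+20≡2=c (all mod 26).

edksc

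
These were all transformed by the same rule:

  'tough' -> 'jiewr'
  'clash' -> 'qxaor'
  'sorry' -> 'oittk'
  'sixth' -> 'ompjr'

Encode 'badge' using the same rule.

valwg

t(19)→j(9) and o(14)→i(8) fit y≡21x+0 (mod 26); the inverse of 21 mod 26 is 5. This is an affine cipher: with a=0,…,z=25, each position x becomes (21x+0) mod 26.
On badge: b(1)→21·1+0≡21=v; a(0)→21·0+0≡0=a; d(3)→21·3+0≡11=l; g(6)→21·6+0≡22=w; e(4)→21·4+0≡6=g (all mod 26).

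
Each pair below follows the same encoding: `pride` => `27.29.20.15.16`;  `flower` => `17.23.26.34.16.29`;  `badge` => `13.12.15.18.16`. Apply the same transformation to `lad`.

p is letter #16 and maps to 27: an offset of 11. Letters become their 1-based position plus 11 (so a→12, b→13, …).
Applying it to lad: l=12→23, a=1→12, d=4→15.

23.12.15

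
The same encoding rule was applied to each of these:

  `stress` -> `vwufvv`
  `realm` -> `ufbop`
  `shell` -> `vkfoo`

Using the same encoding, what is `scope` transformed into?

vfpsf

Two shifts are in play — +1 for a/e/i/o/u, +3 for every other letter.
On scope: s(cons)+3=v, c(cons)+3=f, o(vowel)+1=p, p(cons)+3=s, e(vowel)+1=f.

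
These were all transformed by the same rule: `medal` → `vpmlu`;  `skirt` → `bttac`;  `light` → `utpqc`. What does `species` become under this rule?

Vowels shift forward by 11 and consonants shift forward by 9.
Applying it to species: s(cons)+9=b, p(cons)+9=y, e(vowel)+11=p, c(cons)+9=l, i(vowel)+11=t, e(vowel)+11=p, s(cons)+9=b.

bypltpb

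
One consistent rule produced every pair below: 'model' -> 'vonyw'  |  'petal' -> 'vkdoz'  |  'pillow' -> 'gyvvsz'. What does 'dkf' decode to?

The word is reversed, then every letter is shifted forward by 10.
Reversing it on dkf: shift back: d−10=t, k−10=a, f−10=v → tav; then reverse → vat.

vat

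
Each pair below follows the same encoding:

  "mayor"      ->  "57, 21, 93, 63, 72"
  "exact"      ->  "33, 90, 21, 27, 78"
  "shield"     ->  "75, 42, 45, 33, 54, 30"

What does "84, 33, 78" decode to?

Each letter becomes 3×(its alphabet position, a=1..z=26) + 18.
Undoing it on 84, 33, 78: 84→(84−18)÷3=22=v, 33→(33−18)÷3=5=e, 78→(78−18)÷3=20=t.

vet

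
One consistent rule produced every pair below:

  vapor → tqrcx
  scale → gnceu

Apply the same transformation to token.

pgmqv

The output letters match the input read backwards, each shifted +2: vapor reversed is ropav. Two steps: reverse the string, then apply a Caesar shift of +2.
For token: reverse → nekot; then shift: n+2=p, e+2=g, k+2=m, o+2=q, t+2=v.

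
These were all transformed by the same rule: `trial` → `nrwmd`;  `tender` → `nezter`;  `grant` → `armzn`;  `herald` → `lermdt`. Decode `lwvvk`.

Each letter's alphabet position (a=0..z=25) is mapped through 11·x+12 mod 26 — an affine cipher.
Undoing it on lwvvk: l(11)→19·(11−12)≡7=h; w(22)→19·(22−12)≡8=i; v(21)→19·(21−12)≡15=p; v(21)→19·(21−12)≡15=p; k(10)→19·(10−12)≡14=o (all mod 26).

hippo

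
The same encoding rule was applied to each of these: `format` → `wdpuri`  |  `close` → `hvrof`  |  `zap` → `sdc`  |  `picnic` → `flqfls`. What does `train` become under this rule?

The word is reversed, then every letter is shifted forward by 3.
On train: reverse → niart; then shift: n+3=q, i+3=l, a+3=d, r+3=u, t+3=w.

qlduw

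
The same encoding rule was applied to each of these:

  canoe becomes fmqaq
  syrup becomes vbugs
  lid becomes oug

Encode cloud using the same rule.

The shift depends on letter class: consonant c→f is +3, but vowel a→m is +12. Two shifts are in play — +12 for a/e/i/o/u, +3 for every other letter.
Applying it to cloud: c(cons)+3=f, l(cons)+3=o, o(vowel)+12=a, u(vowel)+12=g, d(cons)+3=g.

foagg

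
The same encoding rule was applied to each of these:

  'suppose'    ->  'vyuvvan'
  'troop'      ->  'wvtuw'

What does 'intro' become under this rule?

In suppose: s→v is +3, u→y is +4, p→u is +5, p→v is +6 — the shift increases by 1 each position. Letter i (0-indexed) is shifted by i+3, so successive shifts are 3, 4, 5, ….
Applying it to intro: i+3=l, n+4=r, t+5=y, r+6=x, o+7=v.

lryxv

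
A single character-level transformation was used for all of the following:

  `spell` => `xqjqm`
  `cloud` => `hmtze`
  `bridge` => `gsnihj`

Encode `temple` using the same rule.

yfrumj

A repeating key of period 3 is used — shifts +5, +1, +5 over and over.
For temple: t+5=y, e+1=f, m+5=r, p+5=u, l+1=m, e+5=j.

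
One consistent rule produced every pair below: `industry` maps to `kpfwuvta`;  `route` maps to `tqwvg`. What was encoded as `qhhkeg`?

office

Compare letters: i→k is +2, n→p is +2, d→f is +2 — a constant shift. Each letter is shifted forward by 2 in the alphabet (a Caesar shift of +2).
Undoing it on qhhkeg: q−2=o, h−2=f, h−2=f, k−2=i, e−2=c, g−2=e.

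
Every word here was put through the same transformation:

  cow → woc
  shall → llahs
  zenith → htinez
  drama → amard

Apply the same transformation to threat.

The output letters match the input read backwards: cow reversed is woc. It's just the letters in reverse order.
Applying it to threat: reverse → taerht.

taerht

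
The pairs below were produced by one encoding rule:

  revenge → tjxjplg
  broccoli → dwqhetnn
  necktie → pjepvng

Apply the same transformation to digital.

Shifts by position in revenge: pos 0: r→t (+2), pos 1: e→j (+5), pos 2: v→x (+2), pos 3: e→j (+5) — repeating every 2. It's a Vigenère-style cipher with numeric key [2,5]: position i shifts by key[i mod 2].
For digital: d+2=f, i+5=n, g+2=i, i+5=n, t+2=v, a+5=f, l+2=n.

fninvfn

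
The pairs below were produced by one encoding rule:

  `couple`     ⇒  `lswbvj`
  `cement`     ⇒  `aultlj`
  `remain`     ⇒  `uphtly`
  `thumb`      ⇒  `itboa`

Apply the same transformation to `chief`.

mlpoj

The output letters match the input read backwards, each shifted +7: couple reversed is elpuoc. The word is reversed, then every letter is shifted forward by 7.
For chief: reverse → feihc; then shift: f+7=m, e+7=l, i+7=p, h+7=o, c+7=j.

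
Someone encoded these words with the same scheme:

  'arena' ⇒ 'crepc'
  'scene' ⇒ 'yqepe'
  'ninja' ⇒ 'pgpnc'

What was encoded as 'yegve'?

seize

a(0)→c(2) and r(17)→r(17) fit y≡7x+2 (mod 26); the inverse of 7 mod 26 is 15. This is an affine cipher: with a=0,…,z=25, each position x becomes (7x+2) mod 26.
Undoing it on yegve: y(24)→15·(24−2)≡18=s; e(4)→15·(4−2)≡4=e; g(6)→15·(6−2)≡8=i; v(21)→15·(21−2)≡25=z; e(4)→15·(4−2)≡4=e (all mod 26).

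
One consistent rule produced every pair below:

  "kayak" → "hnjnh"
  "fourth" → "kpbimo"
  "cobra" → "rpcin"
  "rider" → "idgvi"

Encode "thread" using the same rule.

This is an affine cipher: with a=0,…,z=25, each position x becomes (15x+13) mod 26.
For thread: t(19)→15·19+13≡12=m; h(7)→15·7+13≡14=o; r(17)→15·17+13≡8=i; e(4)→15·4+13≡21=v; a(0)→15·0+13≡13=n; d(3)→15·3+13≡6=g (all mod 26).

moivng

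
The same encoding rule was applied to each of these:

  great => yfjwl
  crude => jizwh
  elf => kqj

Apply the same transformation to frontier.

wjnystwk

The output letters match the input read backwards, each shifted +5: great reversed is taerg. Two steps: reverse the string, then apply a Caesar shift of +5.
On frontier: reverse → reitnorf; then shift: r+5=w, e+5=j, i+5=n, t+5=y, n+5=s, o+5=t, r+5=w, f+5=k.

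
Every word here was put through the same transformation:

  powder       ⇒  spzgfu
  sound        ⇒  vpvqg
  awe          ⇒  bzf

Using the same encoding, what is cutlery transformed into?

The shift depends on letter class: consonant p→s is +3, but vowel o→p is +1. The rule splits by letter class: vowels +1, consonants +3.
On cutlery: c(cons)+3=f, u(vowel)+1=v, t(cons)+3=w, l(cons)+3=o, e(vowel)+1=f, r(cons)+3=u, y(cons)+3=b.

fvwofub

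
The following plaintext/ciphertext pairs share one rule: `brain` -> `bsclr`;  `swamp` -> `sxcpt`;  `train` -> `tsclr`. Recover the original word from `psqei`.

Letter i (0-indexed) is shifted by i+0, so successive shifts are 0, 1, 2, ….
Undoing it on psqei: p−0=p, s−1=r, q−2=o, e−3=b, i−4=e.

probe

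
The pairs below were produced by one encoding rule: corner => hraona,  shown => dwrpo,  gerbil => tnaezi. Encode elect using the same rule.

c(2)→h(7) and o(14)→r(17) fit y≡3x+1 (mod 26); the inverse of 3 mod 26 is 9. Each letter's alphabet position (a=0..z=25) is mapped through 3·x+1 mod 26 — an affine cipher.
On elect: e(4)→3·4+1≡13=n; l(11)→3·11+1≡8=i; e(4)→3·4+1≡13=n; c(2)→3·2+1≡7=h; t(19)→3·19+1≡6=g (all mod 26).

ninhg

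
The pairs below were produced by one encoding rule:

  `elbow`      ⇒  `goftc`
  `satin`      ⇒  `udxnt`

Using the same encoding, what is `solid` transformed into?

urpnj

In elbow: e→g is +2, l→o is +3, b→f is +4, o→t is +5 — the shift increases by 1 each position. Each letter shifts forward by (position + 2), i.e. 2, 3, 4, … — the shift grows by one for each successive letter.
For solid: s+2=u, o+3=r, l+4=p, i+5=n, d+6=j.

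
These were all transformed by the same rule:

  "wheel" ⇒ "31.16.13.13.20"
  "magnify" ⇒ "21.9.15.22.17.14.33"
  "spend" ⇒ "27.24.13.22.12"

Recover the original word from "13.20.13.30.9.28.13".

elevate

Each letter is replaced by its alphabet position (a=1..z=26) + 8.
Decoding 13.20.13.30.9.28.13: 13→(13−8)÷1=5=e, 20→(20−8)÷1=12=l, 13→(13−8)÷1=5=e, 30→(30−8)÷1=22=v, 9→(9−8)÷1=1=a, 28→(28−8)÷1=20=t, 13→(13−8)÷1=5=e.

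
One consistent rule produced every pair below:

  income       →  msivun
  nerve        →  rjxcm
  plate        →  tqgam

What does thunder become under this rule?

xmaulnb

In income: i→m is +4, n→s is +5, c→i is +6, o→v is +7 — the shift increases by 1 each position. The shift increases by 1 at each position, starting from +4: 4, 5, 6, ….
Applying it to thunder: t+4=x, h+5=m, u+6=a, n+7=u, d+8=l, e+9=n, r+10=b.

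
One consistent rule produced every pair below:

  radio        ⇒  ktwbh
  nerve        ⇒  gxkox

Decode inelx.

pulse

Compare letters: r→k is +19, a→t is +19, d→w is +19 — a constant shift. This is a Caesar cipher with shift 19.
Decoding inelx: i−19=p, n−19=u, e−19=l, l−19=s, x−19=e.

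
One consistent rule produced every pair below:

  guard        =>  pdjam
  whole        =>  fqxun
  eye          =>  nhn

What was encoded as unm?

Compare letters: g→p is +9, u→d is +9, a→j is +9 — a constant shift. It's a constant shift of +9 (ROT9).
Decoding unm: u−9=l, n−9=e, m−9=d.

led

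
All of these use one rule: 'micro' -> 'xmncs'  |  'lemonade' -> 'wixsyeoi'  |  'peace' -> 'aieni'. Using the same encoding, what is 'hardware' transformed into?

The shift depends on letter class: consonant m→x is +11, but vowel i→m is +4. The rule splits by letter class: vowels +4, consonants +11.
On hardware: h(cons)+11=s, a(vowel)+4=e, r(cons)+11=c, d(cons)+11=o, w(cons)+11=h, a(vowel)+4=e, r(cons)+11=c, e(vowel)+4=i.

secoheci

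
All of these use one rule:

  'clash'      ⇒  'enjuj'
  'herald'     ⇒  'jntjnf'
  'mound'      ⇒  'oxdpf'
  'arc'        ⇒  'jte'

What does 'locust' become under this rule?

The shift depends on letter class: consonant c→e is +2, but vowel a→j is +9. The rule splits by letter class: vowels +9, consonants +2.
For locust: l(cons)+2=n, o(vowel)+9=x, c(cons)+2=e, u(vowel)+9=d, s(cons)+2=u, t(cons)+2=v.

nxeduv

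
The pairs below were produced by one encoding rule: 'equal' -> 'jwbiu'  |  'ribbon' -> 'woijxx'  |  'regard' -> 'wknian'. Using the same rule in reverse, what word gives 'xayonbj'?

surgery

In equal: e→j is +5, q→w is +6, u→b is +7, a→i is +8 — the shift increases by 1 each position. The shift increases by 1 at each position, starting from +5: 5, 6, 7, ….
Undoing it on xayonbj: x−5=s, a−6=u, y−7=r, o−8=g, n−9=e, b−10=r, j−11=y.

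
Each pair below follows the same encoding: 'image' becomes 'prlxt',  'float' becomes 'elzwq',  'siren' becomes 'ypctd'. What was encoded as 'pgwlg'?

valve

The output letters match the input read backwards, each shifted +11: image reversed is egami. The word is reversed, then every letter is shifted forward by 11.
Decoding pgwlg: shift back: p−11=e, g−11=v, w−11=l, l−11=a, g−11=v → evlav; then reverse → valve.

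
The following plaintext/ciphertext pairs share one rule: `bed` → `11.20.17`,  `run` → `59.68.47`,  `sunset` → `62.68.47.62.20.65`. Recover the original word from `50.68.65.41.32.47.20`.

Each letter becomes 3×(its alphabet position, a=1..z=26) + 5.
Decoding 50.68.65.41.32.47.20: 50→(50−5)÷3=15=o, 68→(68−5)÷3=21=u, 65→(65−5)÷3=20=t, 41→(41−5)÷3=12=l, 32→(32−5)÷3=9=i, 47→(47−5)÷3=14=n, 20→(20−5)÷3=5=e.

outline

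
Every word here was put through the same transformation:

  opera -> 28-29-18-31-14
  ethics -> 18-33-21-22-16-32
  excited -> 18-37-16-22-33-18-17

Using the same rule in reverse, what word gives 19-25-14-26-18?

o is letter #15 and maps to 28: an offset of 13. Letters become their 1-based position plus 13 (so a→14, b→15, …).
Undoing it on 19-25-14-26-18: 19→(19−13)÷1=6=f, 25→(25−13)÷1=12=l, 14→(14−13)÷1=1=a, 26→(26−13)÷1=13=m, 18→(18−13)÷1=5=e.

flame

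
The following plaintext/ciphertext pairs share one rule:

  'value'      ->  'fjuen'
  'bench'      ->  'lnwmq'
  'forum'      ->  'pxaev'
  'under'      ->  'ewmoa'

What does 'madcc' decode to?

crust

The shifts repeat in a cycle of length 3: positions 0,1,… shift by +10, +9, +9, then the pattern repeats.
Reversing it on madcc: m−10=c, a−9=r, d−9=u, c−10=s, c−9=t.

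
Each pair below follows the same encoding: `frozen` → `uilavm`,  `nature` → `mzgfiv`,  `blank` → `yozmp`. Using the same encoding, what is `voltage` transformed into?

elogztv

Each pair mirrors across the alphabet (f↔u, r↔i, o↔l): positions sum to 25. Letters are reflected about the middle of the alphabet (position → 25−position): Atbash.
On voltage: v↔e, o↔l, l↔o, t↔g, a↔z, g↔t, e↔v.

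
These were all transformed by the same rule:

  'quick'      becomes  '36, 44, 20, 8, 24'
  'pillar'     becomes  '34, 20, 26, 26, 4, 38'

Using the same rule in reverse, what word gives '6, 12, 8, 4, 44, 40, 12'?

The formula is n = 2×(alphabet index, a=1) + 2.
Undoing it on 6, 12, 8, 4, 44, 40, 12: 6→(6−2)÷2=2=b, 12→(12−2)÷2=5=e, 8→(8−2)÷2=3=c, 4→(4−2)÷2=1=a, 44→(44−2)÷2=21=u, 40→(40−2)÷2=19=s, 12→(12−2)÷2=5=e.

because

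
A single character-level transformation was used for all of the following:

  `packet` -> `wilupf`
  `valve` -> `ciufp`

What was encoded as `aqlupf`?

In packet: p→w is +7, a→i is +8, c→l is +9, k→u is +10 — the shift increases by 1 each position. The shift increases by 1 at each position, starting from +7: 7, 8, 9, ….
Reversing it on aqlupf: a−7=t, q−8=i, l−9=c, u−10=k, p−11=e, f−12=t.

ticket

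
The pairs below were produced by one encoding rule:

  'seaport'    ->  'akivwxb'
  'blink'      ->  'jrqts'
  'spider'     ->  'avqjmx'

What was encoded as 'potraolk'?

Shifts by position in seaport: pos 0: s→a (+8), pos 1: e→k (+6), pos 2: a→i (+8), pos 3: p→v (+6) — repeating every 2. The shifts repeat in a cycle of length 2: positions 0,1,… shift by +8, +6, then the pattern repeats.
Reversing it on potraolk: p−8=h, o−6=i, t−8=l, r−6=l, a−8=s, o−6=i, l−8=d, k−6=e.

hillside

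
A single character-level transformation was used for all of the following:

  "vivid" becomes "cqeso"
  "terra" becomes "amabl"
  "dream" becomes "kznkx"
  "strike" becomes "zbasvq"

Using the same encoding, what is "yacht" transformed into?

In vivid: v→c is +7, i→q is +8, v→e is +9, i→s is +10 — the shift increases by 1 each position. The shift increases by 1 at each position, starting from +7: 7, 8, 9, ….
On yacht: y+7=f, a+8=i, c+9=l, h+10=r, t+11=e.

filre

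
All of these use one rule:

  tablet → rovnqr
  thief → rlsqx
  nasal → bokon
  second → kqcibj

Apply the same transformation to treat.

t(19)→r(17) and a(0)→o(14) fit y≡7x+14 (mod 26); the inverse of 7 mod 26 is 15. Treating letters as 0–25, the rule is x ↦ 7x + 14 (mod 26).
For treat: t(19)→7·19+14≡17=r; r(17)→7·17+14≡3=d; e(4)→7·4+14≡16=q; a(0)→7·0+14≡14=o; t(19)→7·19+14≡17=r (all mod 26).

rdqor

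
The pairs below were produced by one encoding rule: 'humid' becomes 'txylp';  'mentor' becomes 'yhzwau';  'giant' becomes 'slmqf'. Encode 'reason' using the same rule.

dhmvaq

Shifts by position in humid: pos 0: h→t (+12), pos 1: u→x (+3), pos 2: m→y (+12), pos 3: i→l (+3) — repeating every 2. A repeating key of period 2 is used — shifts +12, +3 over and over.
On reason: r+12=d, e+3=h, a+12=m, s+3=v, o+12=a, n+3=q.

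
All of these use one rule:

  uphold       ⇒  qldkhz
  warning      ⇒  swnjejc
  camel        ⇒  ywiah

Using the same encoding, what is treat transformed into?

Compare letters: u→q is +22, p→l is +22, h→d is +22 — a constant shift. Each letter is shifted forward by 22 in the alphabet (a Caesar shift of +22).
On treat: t+22=p, r+22=n, e+22=a, a+22=w, t+22=p.

pnawp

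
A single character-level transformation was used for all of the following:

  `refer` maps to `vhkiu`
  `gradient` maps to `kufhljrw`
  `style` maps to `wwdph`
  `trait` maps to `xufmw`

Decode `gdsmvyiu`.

canister

Shifts by position in refer: pos 0: r→v (+4), pos 1: e→h (+3), pos 2: f→k (+5), pos 3: e→i (+4), pos 4: r→u (+3) — repeating every 3. The shifts repeat in a cycle of length 3: positions 0,1,… shift by +4, +3, +5, then the pattern repeats.
Undoing it on gdsmvyiu: g−4=c, d−3=a, s−5=n, m−4=i, v−3=s, y−5=t, i−4=e, u−3=r.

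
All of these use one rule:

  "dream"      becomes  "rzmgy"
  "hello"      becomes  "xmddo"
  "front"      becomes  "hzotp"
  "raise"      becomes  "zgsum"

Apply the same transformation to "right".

zscxp

Treating letters as 0–25, the rule is x ↦ 21x + 6 (mod 26).
On right: r(17)→21·17+6≡25=z; i(8)→21·8+6≡18=s; g(6)→21·6+6≡2=c; h(7)→21·7+6≡23=x; t(19)→21·19+6≡15=p (all mod 26).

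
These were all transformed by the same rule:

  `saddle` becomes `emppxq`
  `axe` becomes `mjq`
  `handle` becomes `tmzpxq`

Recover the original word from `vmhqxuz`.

javelin

It's a constant shift of +12 (ROT12).
Reversing it on vmhqxuz: v−12=j, m−12=a, h−12=v, q−12=e, x−12=l, u−12=i, z−12=n.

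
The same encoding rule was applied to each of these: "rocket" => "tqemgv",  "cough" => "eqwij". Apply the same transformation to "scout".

Compare letters: r→t is +2, o→q is +2, c→e is +2 — a constant shift. Every letter moves 2 places later in the alphabet, wrapping around z→a.
For scout: s+2=u, c+2=e, o+2=q, u+2=w, t+2=v.

ueqwv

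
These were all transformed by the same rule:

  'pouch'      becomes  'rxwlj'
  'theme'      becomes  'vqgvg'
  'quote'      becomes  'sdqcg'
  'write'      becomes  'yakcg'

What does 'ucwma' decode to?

study

Shifts by position in pouch: pos 0: p→r (+2), pos 1: o→x (+9), pos 2: u→w (+2), pos 3: c→l (+9) — repeating every 2. It's a Vigenère-style cipher with numeric key [2,9]: position i shifts by key[i mod 2].
Undoing it on ucwma: u−2=s, c−9=t, w−2=u, m−9=d, a−2=y.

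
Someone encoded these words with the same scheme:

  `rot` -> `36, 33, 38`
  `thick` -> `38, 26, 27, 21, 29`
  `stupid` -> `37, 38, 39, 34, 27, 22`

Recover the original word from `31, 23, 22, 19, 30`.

r is letter #18 and maps to 36: an offset of 18. The number is (letter's place in the alphabet, a=1) + 18.
Reversing it on 31, 23, 22, 19, 30: 31→(31−18)÷1=13=m, 23→(23−18)÷1=5=e, 22→(22−18)÷1=4=d, 19→(19−18)÷1=1=a, 30→(30−18)÷1=12=l.

medal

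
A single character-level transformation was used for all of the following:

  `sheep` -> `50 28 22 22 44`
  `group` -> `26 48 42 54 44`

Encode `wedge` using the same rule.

58 22 20 26 22

s(#19)→50 and h(#8)→28: differences scale by 2, so n = 2·pos + 12. With a=1..z=26, the number is 2·pos + 12.
Applying it to wedge: w=23→58, e=5→22, d=4→20, g=7→26, e=5→22.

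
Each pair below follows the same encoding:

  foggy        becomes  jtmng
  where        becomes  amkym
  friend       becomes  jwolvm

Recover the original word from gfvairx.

captain

In foggy: f→j is +4, o→t is +5, g→m is +6, g→n is +7 — the shift increases by 1 each position. The shift increases by 1 at each position, starting from +4: 4, 5, 6, ….
Decoding gfvairx: g−4=c, f−5=a, v−6=p, a−7=t, i−8=a, r−9=i, x−10=n.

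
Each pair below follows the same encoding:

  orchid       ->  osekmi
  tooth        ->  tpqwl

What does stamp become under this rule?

sucpt

In orchid: o→o is +0, r→s is +1, c→e is +2, h→k is +3 — the shift increases by 1 each position. Letter i (0-indexed) is shifted by i+0, so successive shifts are 0, 1, 2, ….
On stamp: s+0=s, t+1=u, a+2=c, m+3=p, p+4=t.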